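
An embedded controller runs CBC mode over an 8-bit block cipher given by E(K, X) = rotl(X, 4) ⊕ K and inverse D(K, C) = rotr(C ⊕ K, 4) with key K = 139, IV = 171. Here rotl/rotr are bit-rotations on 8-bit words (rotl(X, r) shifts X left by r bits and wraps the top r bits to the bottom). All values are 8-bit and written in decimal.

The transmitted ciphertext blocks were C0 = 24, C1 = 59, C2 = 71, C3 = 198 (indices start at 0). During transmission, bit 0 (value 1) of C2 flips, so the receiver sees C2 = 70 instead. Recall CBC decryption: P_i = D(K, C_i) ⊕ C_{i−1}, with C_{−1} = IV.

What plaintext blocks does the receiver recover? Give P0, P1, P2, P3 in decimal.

Only C2 changed, to 70. In CBC, a change in C_i garbles P_i and flips the same bit in P_{i+1}. Decrypting the received ciphertext:
P0: D(K, 24) = 57; 57 ⊕ 171 = 146.
P1: D(K, 59) = 11; 11 ⊕ 24 = 19.
P2: D(K, 70) = 220; 220 ⊕ 59 = 231.
P3: D(K, 198) = 212; 212 ⊕ 70 = 146.
Blocks that differ from the original plaintext: P2, P3.

P0 = 146, P1 = 19, P2 = 231, P3 = 146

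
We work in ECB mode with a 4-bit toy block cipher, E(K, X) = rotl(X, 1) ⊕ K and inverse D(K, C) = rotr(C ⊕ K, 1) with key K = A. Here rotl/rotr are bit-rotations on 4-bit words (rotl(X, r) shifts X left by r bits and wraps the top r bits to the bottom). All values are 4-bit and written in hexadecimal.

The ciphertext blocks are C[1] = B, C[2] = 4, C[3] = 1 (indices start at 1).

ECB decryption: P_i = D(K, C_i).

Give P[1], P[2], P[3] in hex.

P[1]: D(K, B) = 8.
P[2]: D(K, 4) = 7.
P[3]: D(K, 1) = D.

P[1] = 8, P[2] = 7, P[3] = D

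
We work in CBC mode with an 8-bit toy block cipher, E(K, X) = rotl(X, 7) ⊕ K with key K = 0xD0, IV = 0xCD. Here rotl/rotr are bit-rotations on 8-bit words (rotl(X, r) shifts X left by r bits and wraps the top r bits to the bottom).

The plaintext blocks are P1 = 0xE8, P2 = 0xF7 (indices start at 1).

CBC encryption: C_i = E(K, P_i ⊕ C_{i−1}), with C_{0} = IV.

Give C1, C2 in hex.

C1: P1 ⊕ 0xCD = 0x25; E(K, 0x25) = 0x42.
C2: P2 ⊕ 0x42 = 0xB5; E(K, 0xB5) = 0x0A.

C1 = 0x42, C2 = 0x0A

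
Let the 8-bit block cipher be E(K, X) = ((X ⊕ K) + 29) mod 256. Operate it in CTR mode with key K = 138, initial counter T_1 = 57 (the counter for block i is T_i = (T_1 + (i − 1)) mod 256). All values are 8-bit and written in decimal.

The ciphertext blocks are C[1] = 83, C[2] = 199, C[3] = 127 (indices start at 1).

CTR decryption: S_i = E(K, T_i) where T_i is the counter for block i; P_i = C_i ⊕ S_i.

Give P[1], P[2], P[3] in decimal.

P[1] = 131, P[2] = 10, P[3] = 177

P[1]: T = 57, S = E(K, T) = 208; 83 ⊕ 208 = 131.
P[2]: T = 58, S = E(K, T) = 205; 199 ⊕ 205 = 10.
P[3]: T = 59, S = E(K, T) = 206; 127 ⊕ 206 = 177.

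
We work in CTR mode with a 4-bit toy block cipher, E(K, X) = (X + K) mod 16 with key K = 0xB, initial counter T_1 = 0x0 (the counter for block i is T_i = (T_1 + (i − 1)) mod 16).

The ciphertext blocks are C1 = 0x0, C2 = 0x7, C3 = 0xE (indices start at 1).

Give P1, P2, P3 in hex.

CTR decryption: S_i = E(K, T_i) where T_i is the counter for block i; P_i = C_i ⊕ S_i.
P1: T = 0x0, S = E(K, T) = 0xB; 0x0 ⊕ 0xB = 0xB.
P2: T = 0x1, S = E(K, T) = 0xC; 0x7 ⊕ 0xC = 0xB.
P3: T = 0x2, S = E(K, T) = 0xD; 0xE ⊕ 0xD = 0x3.

P1 = 0xB, P2 = 0xB, P3 = 0x3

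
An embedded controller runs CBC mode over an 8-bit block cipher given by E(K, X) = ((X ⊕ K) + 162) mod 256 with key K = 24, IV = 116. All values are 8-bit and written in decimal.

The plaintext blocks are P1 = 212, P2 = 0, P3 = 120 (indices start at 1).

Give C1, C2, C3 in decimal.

CBC encryption: C_i = E(K, P_i ⊕ C_{i−1}), with C_{0} = IV.
C1: P1 ⊕ 116 = 160; E(K, 160) = 90.
C2: P2 ⊕ 90 = 90; E(K, 90) = 228.
C3: P3 ⊕ 228 = 156; E(K, 156) = 38.

C1 = 90, C2 = 228, C3 = 38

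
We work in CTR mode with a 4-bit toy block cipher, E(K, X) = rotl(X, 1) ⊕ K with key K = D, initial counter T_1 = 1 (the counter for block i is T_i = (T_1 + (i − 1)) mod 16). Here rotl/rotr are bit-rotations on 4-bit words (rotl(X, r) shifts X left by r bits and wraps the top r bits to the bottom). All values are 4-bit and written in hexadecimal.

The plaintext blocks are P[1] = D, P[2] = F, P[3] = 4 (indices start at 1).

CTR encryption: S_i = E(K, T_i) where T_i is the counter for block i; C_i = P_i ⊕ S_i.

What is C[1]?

C[1] = 2

C[1]: T = 1, S = E(K, T) = F; D ⊕ F = 2.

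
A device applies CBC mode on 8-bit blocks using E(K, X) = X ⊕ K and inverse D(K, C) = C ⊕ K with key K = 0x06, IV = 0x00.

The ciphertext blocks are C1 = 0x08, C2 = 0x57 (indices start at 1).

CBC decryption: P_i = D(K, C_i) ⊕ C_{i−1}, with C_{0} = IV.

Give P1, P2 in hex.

P1: D(K, 0x08) = 0x0E; 0x0E ⊕ 0x00 = 0x0E.
P2: D(K, 0x57) = 0x51; 0x51 ⊕ 0x08 = 0x59.

P1 = 0x0E, P2 = 0x59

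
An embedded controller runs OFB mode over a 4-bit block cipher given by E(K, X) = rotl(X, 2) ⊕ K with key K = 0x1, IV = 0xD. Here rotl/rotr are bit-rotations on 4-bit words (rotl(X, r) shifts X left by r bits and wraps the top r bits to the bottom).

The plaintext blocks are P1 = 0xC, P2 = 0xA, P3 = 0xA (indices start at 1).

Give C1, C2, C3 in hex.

C1 = 0xA, C2 = 0x2, C3 = 0x9

OFB encryption: S_i = E(K, S_{i−1}) with S_{0} = IV; C_i = P_i ⊕ S_i.
C1: S = E(K, 0xD) = 0x6; 0xC ⊕ 0x6 = 0xA.
C2: S = E(K, 0x6) = 0x8; 0xA ⊕ 0x8 = 0x2.
C3: S = E(K, 0x8) = 0x3; 0xA ⊕ 0x3 = 0x9.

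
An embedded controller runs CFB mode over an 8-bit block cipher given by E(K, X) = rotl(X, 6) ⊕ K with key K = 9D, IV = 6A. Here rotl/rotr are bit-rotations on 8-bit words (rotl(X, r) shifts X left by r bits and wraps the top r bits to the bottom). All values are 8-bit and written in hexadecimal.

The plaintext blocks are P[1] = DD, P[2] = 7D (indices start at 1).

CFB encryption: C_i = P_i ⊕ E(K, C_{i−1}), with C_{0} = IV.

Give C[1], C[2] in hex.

C[1] = DA, C[2] = 56

C[1]: E(K, 6A) = 07; DD ⊕ 07 = DA.
C[2]: E(K, DA) = 2B; 7D ⊕ 2B = 56.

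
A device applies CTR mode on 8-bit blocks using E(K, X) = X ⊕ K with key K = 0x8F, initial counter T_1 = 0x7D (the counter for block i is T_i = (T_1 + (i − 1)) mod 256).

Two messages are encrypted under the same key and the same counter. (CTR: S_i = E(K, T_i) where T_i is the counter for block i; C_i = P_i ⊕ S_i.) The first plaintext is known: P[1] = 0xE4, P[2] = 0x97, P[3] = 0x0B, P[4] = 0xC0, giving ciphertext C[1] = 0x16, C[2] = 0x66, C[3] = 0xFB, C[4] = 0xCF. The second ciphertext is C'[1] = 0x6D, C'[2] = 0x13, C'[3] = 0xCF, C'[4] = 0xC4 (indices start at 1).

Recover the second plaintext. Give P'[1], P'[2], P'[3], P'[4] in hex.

P'[1] = 0x9F, P'[2] = 0xE2, P'[3] = 0x3F, P'[4] = 0xCB

In CTR with a reused counter, both messages share the same keystream S_i, so C_i ⊕ C'_i = P_i ⊕ P'_i and thus P'_i = P_i ⊕ C_i ⊕ C'_i.
P'[1]: 0xE4 ⊕ 0x16 ⊕ 0x6D = 0x9F.
P'[2]: 0x97 ⊕ 0x66 ⊕ 0x13 = 0xE2.
P'[3]: 0x0B ⊕ 0xFB ⊕ 0xCF = 0x3F.
P'[4]: 0xC0 ⊕ 0xCF ⊕ 0xC4 = 0xCB.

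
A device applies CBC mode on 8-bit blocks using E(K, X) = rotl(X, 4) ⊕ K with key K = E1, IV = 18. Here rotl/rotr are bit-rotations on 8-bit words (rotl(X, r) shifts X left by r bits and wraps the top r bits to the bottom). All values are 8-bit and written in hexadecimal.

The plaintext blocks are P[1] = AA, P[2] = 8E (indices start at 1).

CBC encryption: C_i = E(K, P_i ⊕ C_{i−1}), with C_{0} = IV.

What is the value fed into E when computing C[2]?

44

C[1]: P[1] ⊕ 18 = B2; E(K, B2) = CA.
C[2]: P[2] ⊕ CA = 44; E(K, 44) = A5.
So the input to E for block [2] is 44.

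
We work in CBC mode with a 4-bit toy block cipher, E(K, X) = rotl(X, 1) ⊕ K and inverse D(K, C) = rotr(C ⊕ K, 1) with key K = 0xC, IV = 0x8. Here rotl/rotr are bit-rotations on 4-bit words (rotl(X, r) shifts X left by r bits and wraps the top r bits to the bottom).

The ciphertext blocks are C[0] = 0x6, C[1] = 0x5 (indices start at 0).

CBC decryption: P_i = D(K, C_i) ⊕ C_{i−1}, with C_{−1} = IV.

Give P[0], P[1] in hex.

P[0]: D(K, 0x6) = 0x5; 0x5 ⊕ 0x8 = 0xD.
P[1]: D(K, 0x5) = 0xC; 0xC ⊕ 0x6 = 0xA.

P[0] = 0xD, P[1] = 0xA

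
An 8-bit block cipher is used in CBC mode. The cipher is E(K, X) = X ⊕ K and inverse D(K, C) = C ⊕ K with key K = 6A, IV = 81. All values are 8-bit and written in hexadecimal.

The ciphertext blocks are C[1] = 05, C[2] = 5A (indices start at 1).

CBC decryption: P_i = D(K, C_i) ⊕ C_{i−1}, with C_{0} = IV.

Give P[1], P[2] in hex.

P[1] = EE, P[2] = 35

P[1]: D(K, 05) = 6F; 6F ⊕ 81 = EE.
P[2]: D(K, 5A) = 30; 30 ⊕ 05 = 35.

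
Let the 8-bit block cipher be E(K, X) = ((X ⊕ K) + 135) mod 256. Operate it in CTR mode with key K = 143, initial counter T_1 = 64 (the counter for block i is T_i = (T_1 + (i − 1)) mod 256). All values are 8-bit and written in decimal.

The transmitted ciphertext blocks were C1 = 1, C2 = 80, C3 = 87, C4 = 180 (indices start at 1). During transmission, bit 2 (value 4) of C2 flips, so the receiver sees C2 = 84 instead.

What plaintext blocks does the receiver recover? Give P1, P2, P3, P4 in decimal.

P1 = 87, P2 = 1, P3 = 3, P4 = 231

CTR decryption: S_i = E(K, T_i) where T_i is the counter for block i; P_i = C_i ⊕ S_i.
Only C2 changed, to 84. In CTR, a change in C_i flips the same bit in P_i only; the keystream is unaffected. Decrypting the received ciphertext:
P1: T = 64, S = E(K, T) = 86; 1 ⊕ 86 = 87.
P2: T = 65, S = E(K, T) = 85; 84 ⊕ 85 = 1.
P3: T = 66, S = E(K, T) = 84; 87 ⊕ 84 = 3.
P4: T = 67, S = E(K, T) = 83; 180 ⊕ 83 = 231.
Blocks that differ from the original plaintext: P2.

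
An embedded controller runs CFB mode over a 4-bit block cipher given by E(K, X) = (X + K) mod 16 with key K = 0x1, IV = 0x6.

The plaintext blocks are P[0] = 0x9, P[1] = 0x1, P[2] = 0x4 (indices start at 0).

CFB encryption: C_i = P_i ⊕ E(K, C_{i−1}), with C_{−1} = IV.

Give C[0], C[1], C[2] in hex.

C[0]: E(K, 0x6) = 0x7; 0x9 ⊕ 0x7 = 0xE.
C[1]: E(K, 0xE) = 0xF; 0x1 ⊕ 0xF = 0xE.
C[2]: E(K, 0xE) = 0xF; 0x4 ⊕ 0xF = 0xB.

C[0] = 0xE, C[1] = 0xE, C[2] = 0xB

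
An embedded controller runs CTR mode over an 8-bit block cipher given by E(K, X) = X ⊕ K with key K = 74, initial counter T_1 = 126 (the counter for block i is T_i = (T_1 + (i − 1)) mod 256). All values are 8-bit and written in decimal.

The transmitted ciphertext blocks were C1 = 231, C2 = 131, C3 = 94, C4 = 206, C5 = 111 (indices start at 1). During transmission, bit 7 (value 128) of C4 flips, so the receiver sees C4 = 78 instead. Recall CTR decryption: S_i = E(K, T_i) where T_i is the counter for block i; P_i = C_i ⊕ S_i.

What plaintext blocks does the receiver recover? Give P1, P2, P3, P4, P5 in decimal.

Only C4 changed, to 78. In CTR, a change in C_i flips the same bit in P_i only; the keystream is unaffected. Decrypting the received ciphertext:
P1: T = 126, S = E(K, T) = 52; 231 ⊕ 52 = 211.
P2: T = 127, S = E(K, T) = 53; 131 ⊕ 53 = 182.
P3: T = 128, S = E(K, T) = 202; 94 ⊕ 202 = 148.
P4: T = 129, S = E(K, T) = 203; 78 ⊕ 203 = 133.
P5: T = 130, S = E(K, T) = 200; 111 ⊕ 200 = 167.
Blocks that differ from the original plaintext: P4.

P1 = 211, P2 = 182, P3 = 148, P4 = 133, P5 = 167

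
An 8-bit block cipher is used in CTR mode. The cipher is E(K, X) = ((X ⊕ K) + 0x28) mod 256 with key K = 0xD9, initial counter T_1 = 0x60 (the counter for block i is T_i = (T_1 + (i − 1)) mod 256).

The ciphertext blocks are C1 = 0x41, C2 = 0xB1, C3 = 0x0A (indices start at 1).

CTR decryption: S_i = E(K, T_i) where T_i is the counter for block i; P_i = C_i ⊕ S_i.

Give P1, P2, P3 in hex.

P1: T = 0x60, S = E(K, T) = 0xE1; 0x41 ⊕ 0xE1 = 0xA0.
P2: T = 0x61, S = E(K, T) = 0xE0; 0xB1 ⊕ 0xE0 = 0x51.
P3: T = 0x62, S = E(K, T) = 0xE3; 0x0A ⊕ 0xE3 = 0xE9.

P1 = 0xA0, P2 = 0x51, P3 = 0xE9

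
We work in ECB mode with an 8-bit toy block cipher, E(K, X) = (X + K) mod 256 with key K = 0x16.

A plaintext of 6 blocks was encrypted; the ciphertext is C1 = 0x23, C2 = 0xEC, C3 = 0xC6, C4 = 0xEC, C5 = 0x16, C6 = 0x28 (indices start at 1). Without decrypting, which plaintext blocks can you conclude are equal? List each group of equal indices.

P2 = P4

ECB encrypts each block independently with the same key, so equal ciphertext blocks imply equal plaintext blocks.
C2 = C4 = 0xEC, so P2 = P4.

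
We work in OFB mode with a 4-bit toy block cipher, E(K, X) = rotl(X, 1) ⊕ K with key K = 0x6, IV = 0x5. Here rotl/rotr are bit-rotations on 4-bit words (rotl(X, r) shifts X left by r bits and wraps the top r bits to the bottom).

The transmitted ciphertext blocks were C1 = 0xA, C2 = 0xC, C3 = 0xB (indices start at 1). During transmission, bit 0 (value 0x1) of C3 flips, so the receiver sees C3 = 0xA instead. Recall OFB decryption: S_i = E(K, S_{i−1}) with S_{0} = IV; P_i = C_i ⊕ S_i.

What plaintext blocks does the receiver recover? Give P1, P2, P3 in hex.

P1 = 0x6, P2 = 0x3, P3 = 0x3

Only C3 changed, to 0xA. In OFB, a change in C_i flips the same bit in P_i only; the keystream is unaffected. Decrypting the received ciphertext:
P1: S = E(K, 0x5) = 0xC; 0xA ⊕ 0xC = 0x6.
P2: S = E(K, 0xC) = 0xF; 0xC ⊕ 0xF = 0x3.
P3: S = E(K, 0xF) = 0x9; 0xA ⊕ 0x9 = 0x3.
Blocks that differ from the original plaintext: P3.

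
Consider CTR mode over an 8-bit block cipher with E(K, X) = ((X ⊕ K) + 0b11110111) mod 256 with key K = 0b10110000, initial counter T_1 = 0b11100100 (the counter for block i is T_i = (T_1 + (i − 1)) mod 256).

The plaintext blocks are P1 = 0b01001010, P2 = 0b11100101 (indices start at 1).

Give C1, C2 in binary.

CTR encryption: S_i = E(K, T_i) where T_i is the counter for block i; C_i = P_i ⊕ S_i.
C1: T = 0b11100100, S = E(K, T) = 0b01001011; 0b01001010 ⊕ 0b01001011 = 0b00000001.
C2: T = 0b11100101, S = E(K, T) = 0b01001100; 0b11100101 ⊕ 0b01001100 = 0b10101001.

C1 = 0b00000001, C2 = 0b10101001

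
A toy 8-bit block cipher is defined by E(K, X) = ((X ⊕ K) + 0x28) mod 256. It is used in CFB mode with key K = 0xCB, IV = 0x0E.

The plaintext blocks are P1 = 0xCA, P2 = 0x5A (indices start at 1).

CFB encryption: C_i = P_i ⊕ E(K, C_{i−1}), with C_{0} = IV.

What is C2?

C1: E(K, 0x0E) = 0xED; 0xCA ⊕ 0xED = 0x27.
C2: E(K, 0x27) = 0x14; 0x5A ⊕ 0x14 = 0x4E.

C2 = 0x4E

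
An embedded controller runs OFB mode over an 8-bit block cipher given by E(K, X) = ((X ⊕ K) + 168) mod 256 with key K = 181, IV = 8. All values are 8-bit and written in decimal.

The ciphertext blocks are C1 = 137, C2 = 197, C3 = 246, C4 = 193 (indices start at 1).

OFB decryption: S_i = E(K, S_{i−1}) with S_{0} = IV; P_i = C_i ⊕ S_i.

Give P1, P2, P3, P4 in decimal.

P1: S = E(K, 8) = 101; 137 ⊕ 101 = 236.
P2: S = E(K, 101) = 120; 197 ⊕ 120 = 189.
P3: S = E(K, 120) = 117; 246 ⊕ 117 = 131.
P4: S = E(K, 117) = 104; 193 ⊕ 104 = 169.

P1 = 236, P2 = 189, P3 = 131, P4 = 169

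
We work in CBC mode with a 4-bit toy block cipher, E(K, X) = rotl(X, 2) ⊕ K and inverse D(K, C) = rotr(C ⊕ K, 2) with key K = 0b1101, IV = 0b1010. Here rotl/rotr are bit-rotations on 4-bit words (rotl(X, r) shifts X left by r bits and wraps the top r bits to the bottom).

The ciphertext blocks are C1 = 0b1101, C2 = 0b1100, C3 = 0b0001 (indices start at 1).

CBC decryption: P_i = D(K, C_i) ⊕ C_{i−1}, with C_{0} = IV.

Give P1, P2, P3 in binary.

P1 = 0b1010, P2 = 0b1001, P3 = 0b1111

P1: D(K, 0b1101) = 0b0000; 0b0000 ⊕ 0b1010 = 0b1010.
P2: D(K, 0b1100) = 0b0100; 0b0100 ⊕ 0b1101 = 0b1001.
P3: D(K, 0b0001) = 0b0011; 0b0011 ⊕ 0b1100 = 0b1111.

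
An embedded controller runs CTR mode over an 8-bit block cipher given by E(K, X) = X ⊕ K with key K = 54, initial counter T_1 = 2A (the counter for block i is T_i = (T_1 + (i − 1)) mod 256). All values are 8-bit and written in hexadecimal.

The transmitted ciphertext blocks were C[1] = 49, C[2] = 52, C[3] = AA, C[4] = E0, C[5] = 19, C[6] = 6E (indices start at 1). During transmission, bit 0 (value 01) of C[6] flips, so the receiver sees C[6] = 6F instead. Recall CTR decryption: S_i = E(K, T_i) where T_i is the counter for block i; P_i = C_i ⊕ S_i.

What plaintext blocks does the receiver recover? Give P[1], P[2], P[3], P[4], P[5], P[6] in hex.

P[1] = 37, P[2] = 2D, P[3] = D2, P[4] = 99, P[5] = 63, P[6] = 14

Only C[6] changed, to 6F. In CTR, a change in C_i flips the same bit in P_i only; the keystream is unaffected. Decrypting the received ciphertext:
P[1]: T = 2A, S = E(K, T) = 7E; 49 ⊕ 7E = 37.
P[2]: T = 2B, S = E(K, T) = 7F; 52 ⊕ 7F = 2D.
P[3]: T = 2C, S = E(K, T) = 78; AA ⊕ 78 = D2.
P[4]: T = 2D, S = E(K, T) = 79; E0 ⊕ 79 = 99.
P[5]: T = 2E, S = E(K, T) = 7A; 19 ⊕ 7A = 63.
P[6]: T = 2F, S = E(K, T) = 7B; 6F ⊕ 7B = 14.
Blocks that differ from the original plaintext: P[6].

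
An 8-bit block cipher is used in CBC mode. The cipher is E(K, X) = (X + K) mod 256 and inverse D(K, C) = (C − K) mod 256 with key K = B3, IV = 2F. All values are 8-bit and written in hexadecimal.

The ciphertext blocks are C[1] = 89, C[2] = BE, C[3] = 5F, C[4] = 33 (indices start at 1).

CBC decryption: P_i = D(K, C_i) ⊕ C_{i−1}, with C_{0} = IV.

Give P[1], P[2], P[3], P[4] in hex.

P[1]: D(K, 89) = D6; D6 ⊕ 2F = F9.
P[2]: D(K, BE) = 0B; 0B ⊕ 89 = 82.
P[3]: D(K, 5F) = AC; AC ⊕ BE = 12.
P[4]: D(K, 33) = 80; 80 ⊕ 5F = DF.

P[1] = F9, P[2] = 82, P[3] = 12, P[4] = DF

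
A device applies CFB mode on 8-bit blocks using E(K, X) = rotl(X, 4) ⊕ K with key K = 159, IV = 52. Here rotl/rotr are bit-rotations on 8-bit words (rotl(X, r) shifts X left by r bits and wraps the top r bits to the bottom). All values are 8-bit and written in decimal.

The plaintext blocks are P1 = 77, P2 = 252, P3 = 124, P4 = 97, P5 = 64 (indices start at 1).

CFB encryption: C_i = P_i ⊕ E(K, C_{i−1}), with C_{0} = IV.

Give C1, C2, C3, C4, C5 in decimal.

C1: E(K, 52) = 220; 77 ⊕ 220 = 145.
C2: E(K, 145) = 134; 252 ⊕ 134 = 122.
C3: E(K, 122) = 56; 124 ⊕ 56 = 68.
C4: E(K, 68) = 219; 97 ⊕ 219 = 186.
C5: E(K, 186) = 52; 64 ⊕ 52 = 116.

C1 = 145, C2 = 122, C3 = 68, C4 = 186, C5 = 116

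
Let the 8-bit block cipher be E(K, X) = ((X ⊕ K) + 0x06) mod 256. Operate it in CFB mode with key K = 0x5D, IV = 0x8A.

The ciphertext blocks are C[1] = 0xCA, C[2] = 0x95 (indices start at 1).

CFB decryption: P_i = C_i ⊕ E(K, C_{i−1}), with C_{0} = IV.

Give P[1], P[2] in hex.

P[1] = 0x17, P[2] = 0x08

P[1]: E(K, 0x8A) = 0xDD; 0xCA ⊕ 0xDD = 0x17.
P[2]: E(K, 0xCA) = 0x9D; 0x95 ⊕ 0x9D = 0x08.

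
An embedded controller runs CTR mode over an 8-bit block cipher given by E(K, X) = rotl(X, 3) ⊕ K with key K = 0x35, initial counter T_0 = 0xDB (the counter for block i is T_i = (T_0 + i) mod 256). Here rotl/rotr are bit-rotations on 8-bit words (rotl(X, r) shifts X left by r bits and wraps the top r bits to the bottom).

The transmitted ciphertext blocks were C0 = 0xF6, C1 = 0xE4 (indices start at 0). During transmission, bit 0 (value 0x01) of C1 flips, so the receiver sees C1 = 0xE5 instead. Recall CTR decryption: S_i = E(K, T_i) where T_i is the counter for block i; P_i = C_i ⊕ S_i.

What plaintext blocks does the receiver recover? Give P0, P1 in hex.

Only C1 changed, to 0xE5. In CTR, a change in C_i flips the same bit in P_i only; the keystream is unaffected. Decrypting the received ciphertext:
P0: T = 0xDB, S = E(K, T) = 0xEB; 0xF6 ⊕ 0xEB = 0x1D.
P1: T = 0xDC, S = E(K, T) = 0xD3; 0xE5 ⊕ 0xD3 = 0x36.
Blocks that differ from the original plaintext: P1.

P0 = 0x1D, P1 = 0x36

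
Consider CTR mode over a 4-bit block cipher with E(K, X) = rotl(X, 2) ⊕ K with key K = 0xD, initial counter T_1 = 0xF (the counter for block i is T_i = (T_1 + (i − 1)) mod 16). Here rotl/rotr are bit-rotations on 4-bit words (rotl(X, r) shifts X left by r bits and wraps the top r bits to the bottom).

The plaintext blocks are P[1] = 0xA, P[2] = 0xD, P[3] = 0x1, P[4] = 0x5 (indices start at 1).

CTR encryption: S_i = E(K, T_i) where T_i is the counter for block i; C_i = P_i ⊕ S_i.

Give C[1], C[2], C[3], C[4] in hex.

C[1] = 0x8, C[2] = 0x0, C[3] = 0x8, C[4] = 0x0

C[1]: T = 0xF, S = E(K, T) = 0x2; 0xA ⊕ 0x2 = 0x8.
C[2]: T = 0x0, S = E(K, T) = 0xD; 0xD ⊕ 0xD = 0x0.
C[3]: T = 0x1, S = E(K, T) = 0x9; 0x1 ⊕ 0x9 = 0x8.
C[4]: T = 0x2, S = E(K, T) = 0x5; 0x5 ⊕ 0x5 = 0x0.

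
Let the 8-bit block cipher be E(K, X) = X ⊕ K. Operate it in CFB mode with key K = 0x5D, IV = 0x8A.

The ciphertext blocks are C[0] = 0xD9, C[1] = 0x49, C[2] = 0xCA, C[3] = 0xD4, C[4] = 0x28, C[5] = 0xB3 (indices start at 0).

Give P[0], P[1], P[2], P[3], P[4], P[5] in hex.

CFB decryption: P_i = C_i ⊕ E(K, C_{i−1}), with C_{−1} = IV.
P[0]: E(K, 0x8A) = 0xD7; 0xD9 ⊕ 0xD7 = 0x0E.
P[1]: E(K, 0xD9) = 0x84; 0x49 ⊕ 0x84 = 0xCD.
P[2]: E(K, 0x49) = 0x14; 0xCA ⊕ 0x14 = 0xDE.
P[3]: E(K, 0xCA) = 0x97; 0xD4 ⊕ 0x97 = 0x43.
P[4]: E(K, 0xD4) = 0x89; 0x28 ⊕ 0x89 = 0xA1.
P[5]: E(K, 0x28) = 0x75; 0xB3 ⊕ 0x75 = 0xC6.

P[0] = 0x0E, P[1] = 0xCD, P[2] = 0xDE, P[3] = 0x43, P[4] = 0xA1, P[5] = 0xC6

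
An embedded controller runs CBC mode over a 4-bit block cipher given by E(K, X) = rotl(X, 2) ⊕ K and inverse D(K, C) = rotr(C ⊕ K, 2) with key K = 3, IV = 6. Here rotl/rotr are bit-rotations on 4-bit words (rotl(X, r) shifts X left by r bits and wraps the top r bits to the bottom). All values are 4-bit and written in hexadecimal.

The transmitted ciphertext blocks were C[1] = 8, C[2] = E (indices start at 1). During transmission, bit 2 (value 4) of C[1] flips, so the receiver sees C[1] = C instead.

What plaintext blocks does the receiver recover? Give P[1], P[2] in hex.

CBC decryption: P_i = D(K, C_i) ⊕ C_{i−1}, with C_{0} = IV.
Only C[1] changed, to C. In CBC, a change in C_i garbles P_i and flips the same bit in P_{i+1}. Decrypting the received ciphertext:
P[1]: D(K, C) = F; F ⊕ 6 = 9.
P[2]: D(K, E) = 7; 7 ⊕ C = B.
Blocks that differ from the original plaintext: P[1], P[2].

P[1] = 9, P[2] = B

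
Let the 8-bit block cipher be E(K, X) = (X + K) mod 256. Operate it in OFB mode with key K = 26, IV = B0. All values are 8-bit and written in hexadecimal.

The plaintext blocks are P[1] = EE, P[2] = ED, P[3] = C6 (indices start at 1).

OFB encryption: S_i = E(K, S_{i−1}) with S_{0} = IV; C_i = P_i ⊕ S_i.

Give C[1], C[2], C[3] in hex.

C[1] = 38, C[2] = 11, C[3] = E4

C[1]: S = E(K, B0) = D6; EE ⊕ D6 = 38.
C[2]: S = E(K, D6) = FC; ED ⊕ FC = 11.
C[3]: S = E(K, FC) = 22; C6 ⊕ 22 = E4.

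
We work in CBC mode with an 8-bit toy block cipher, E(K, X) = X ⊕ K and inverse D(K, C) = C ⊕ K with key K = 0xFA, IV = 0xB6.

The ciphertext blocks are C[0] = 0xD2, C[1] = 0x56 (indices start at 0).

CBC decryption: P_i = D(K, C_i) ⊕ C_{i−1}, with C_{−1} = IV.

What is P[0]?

P[0] = 0x9E

P[0]: D(K, 0xD2) = 0x28; 0x28 ⊕ 0xB6 = 0x9E.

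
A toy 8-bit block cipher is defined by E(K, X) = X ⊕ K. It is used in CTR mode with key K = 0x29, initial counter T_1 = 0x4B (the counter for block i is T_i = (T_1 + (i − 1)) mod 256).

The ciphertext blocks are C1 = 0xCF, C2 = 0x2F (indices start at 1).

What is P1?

P1 = 0xAD

CTR decryption: S_i = E(K, T_i) where T_i is the counter for block i; P_i = C_i ⊕ S_i.
P1: T = 0x4B, S = E(K, T) = 0x62; 0xCF ⊕ 0x62 = 0xAD.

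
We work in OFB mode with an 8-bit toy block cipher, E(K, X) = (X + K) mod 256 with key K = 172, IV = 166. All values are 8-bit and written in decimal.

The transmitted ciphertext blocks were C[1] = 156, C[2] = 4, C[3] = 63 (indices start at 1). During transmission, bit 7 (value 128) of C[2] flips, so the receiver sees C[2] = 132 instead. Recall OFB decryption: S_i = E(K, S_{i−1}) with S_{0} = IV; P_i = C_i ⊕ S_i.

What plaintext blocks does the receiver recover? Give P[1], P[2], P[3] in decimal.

P[1] = 206, P[2] = 122, P[3] = 149

Only C[2] changed, to 132. In OFB, a change in C_i flips the same bit in P_i only; the keystream is unaffected. Decrypting the received ciphertext:
P[1]: S = E(K, 166) = 82; 156 ⊕ 82 = 206.
P[2]: S = E(K, 82) = 254; 132 ⊕ 254 = 122.
P[3]: S = E(K, 254) = 170; 63 ⊕ 170 = 149.
Blocks that differ from the original plaintext: P[2].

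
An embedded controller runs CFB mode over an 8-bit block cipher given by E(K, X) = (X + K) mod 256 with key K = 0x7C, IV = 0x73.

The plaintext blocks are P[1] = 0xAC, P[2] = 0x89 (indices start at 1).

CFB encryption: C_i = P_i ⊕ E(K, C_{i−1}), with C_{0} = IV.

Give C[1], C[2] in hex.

C[1] = 0x43, C[2] = 0x36

C[1]: E(K, 0x73) = 0xEF; 0xAC ⊕ 0xEF = 0x43.
C[2]: E(K, 0x43) = 0xBF; 0x89 ⊕ 0xBF = 0x36.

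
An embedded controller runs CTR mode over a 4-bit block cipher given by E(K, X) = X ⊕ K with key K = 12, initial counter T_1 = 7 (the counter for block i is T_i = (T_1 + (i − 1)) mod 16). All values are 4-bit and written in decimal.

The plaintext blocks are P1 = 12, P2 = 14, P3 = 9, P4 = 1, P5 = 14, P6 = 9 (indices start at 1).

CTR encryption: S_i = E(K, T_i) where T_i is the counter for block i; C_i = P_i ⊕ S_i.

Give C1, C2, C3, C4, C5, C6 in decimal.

C1 = 7, C2 = 10, C3 = 12, C4 = 7, C5 = 9, C6 = 9

C1: T = 7, S = E(K, T) = 11; 12 ⊕ 11 = 7.
C2: T = 8, S = E(K, T) = 4; 14 ⊕ 4 = 10.
C3: T = 9, S = E(K, T) = 5; 9 ⊕ 5 = 12.
C4: T = 10, S = E(K, T) = 6; 1 ⊕ 6 = 7.
C5: T = 11, S = E(K, T) = 7; 14 ⊕ 7 = 9.
C6: T = 12, S = E(K, T) = 0; 9 ⊕ 0 = 9.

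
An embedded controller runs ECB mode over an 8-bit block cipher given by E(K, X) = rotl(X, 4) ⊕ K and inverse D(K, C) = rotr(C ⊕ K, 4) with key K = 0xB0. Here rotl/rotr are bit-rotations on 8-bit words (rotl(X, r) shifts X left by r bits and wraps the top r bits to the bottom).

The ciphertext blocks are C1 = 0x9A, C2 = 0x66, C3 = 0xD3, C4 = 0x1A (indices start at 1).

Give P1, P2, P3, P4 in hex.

P1 = 0xA2, P2 = 0x6D, P3 = 0x36, P4 = 0xAA

ECB decryption: P_i = D(K, C_i).
P1: D(K, 0x9A) = 0xA2.
P2: D(K, 0x66) = 0x6D.
P3: D(K, 0xD3) = 0x36.
P4: D(K, 0x1A) = 0xAA.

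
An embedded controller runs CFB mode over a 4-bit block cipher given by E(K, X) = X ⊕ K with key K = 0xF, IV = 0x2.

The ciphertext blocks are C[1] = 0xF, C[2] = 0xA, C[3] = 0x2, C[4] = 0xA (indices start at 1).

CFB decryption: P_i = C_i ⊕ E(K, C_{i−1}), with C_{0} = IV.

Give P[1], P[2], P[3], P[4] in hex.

P[1]: E(K, 0x2) = 0xD; 0xF ⊕ 0xD = 0x2.
P[2]: E(K, 0xF) = 0x0; 0xA ⊕ 0x0 = 0xA.
P[3]: E(K, 0xA) = 0x5; 0x2 ⊕ 0x5 = 0x7.
P[4]: E(K, 0x2) = 0xD; 0xA ⊕ 0xD = 0x7.

P[1] = 0x2, P[2] = 0xA, P[3] = 0x7, P[4] = 0x7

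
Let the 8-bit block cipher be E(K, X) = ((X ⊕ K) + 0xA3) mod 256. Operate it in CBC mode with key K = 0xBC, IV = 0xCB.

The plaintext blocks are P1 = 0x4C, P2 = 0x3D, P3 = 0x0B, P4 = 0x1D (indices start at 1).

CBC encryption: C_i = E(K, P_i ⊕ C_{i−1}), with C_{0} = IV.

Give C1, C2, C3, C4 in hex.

C1: P1 ⊕ 0xCB = 0x87; E(K, 0x87) = 0xDE.
C2: P2 ⊕ 0xDE = 0xE3; E(K, 0xE3) = 0x02.
C3: P3 ⊕ 0x02 = 0x09; E(K, 0x09) = 0x58.
C4: P4 ⊕ 0x58 = 0x45; E(K, 0x45) = 0x9C.

C1 = 0xDE, C2 = 0x02, C3 = 0x58, C4 = 0x9C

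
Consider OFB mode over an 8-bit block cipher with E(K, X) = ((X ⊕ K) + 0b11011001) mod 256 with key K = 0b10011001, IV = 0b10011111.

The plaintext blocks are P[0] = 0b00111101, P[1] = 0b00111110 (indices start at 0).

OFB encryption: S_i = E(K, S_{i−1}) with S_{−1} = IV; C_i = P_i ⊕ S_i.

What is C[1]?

C[0]: S = E(K, 0b10011111) = 0b11011111; 0b00111101 ⊕ 0b11011111 = 0b11100010.
C[1]: S = E(K, 0b11011111) = 0b00011111; 0b00111110 ⊕ 0b00011111 = 0b00100001.

C[1] = 0b00100001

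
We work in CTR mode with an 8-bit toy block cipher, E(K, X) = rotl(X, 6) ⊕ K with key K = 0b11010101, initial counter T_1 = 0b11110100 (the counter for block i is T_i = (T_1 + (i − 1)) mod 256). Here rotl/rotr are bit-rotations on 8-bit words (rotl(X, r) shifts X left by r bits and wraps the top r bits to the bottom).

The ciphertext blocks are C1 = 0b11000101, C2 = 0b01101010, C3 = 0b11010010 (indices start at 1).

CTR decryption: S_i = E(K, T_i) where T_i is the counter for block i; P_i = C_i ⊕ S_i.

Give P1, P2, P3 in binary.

P1 = 0b00101101, P2 = 0b11000010, P3 = 0b10111010

P1: T = 0b11110100, S = E(K, T) = 0b11101000; 0b11000101 ⊕ 0b11101000 = 0b00101101.
P2: T = 0b11110101, S = E(K, T) = 0b10101000; 0b01101010 ⊕ 0b10101000 = 0b11000010.
P3: T = 0b11110110, S = E(K, T) = 0b01101000; 0b11010010 ⊕ 0b01101000 = 0b10111010.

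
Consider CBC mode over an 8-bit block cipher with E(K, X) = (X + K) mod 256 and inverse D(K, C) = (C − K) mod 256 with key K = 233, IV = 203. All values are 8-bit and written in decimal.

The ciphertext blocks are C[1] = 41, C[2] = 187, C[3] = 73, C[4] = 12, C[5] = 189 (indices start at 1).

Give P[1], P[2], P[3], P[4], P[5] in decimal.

CBC decryption: P_i = D(K, C_i) ⊕ C_{i−1}, with C_{0} = IV.
P[1]: D(K, 41) = 64; 64 ⊕ 203 = 139.
P[2]: D(K, 187) = 210; 210 ⊕ 41 = 251.
P[3]: D(K, 73) = 96; 96 ⊕ 187 = 219.
P[4]: D(K, 12) = 35; 35 ⊕ 73 = 106.
P[5]: D(K, 189) = 212; 212 ⊕ 12 = 216.

P[1] = 139, P[2] = 251, P[3] = 219, P[4] = 106, P[5] = 216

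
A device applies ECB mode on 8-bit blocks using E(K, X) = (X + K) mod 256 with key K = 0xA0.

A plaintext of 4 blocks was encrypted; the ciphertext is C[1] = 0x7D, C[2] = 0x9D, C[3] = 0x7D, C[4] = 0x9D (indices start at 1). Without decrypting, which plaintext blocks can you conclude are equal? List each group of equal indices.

P[1] = P[3]; P[2] = P[4]

ECB encrypts each block independently with the same key, so equal ciphertext blocks imply equal plaintext blocks.
C[1] = C[3] = 0x7D, so P[1] = P[3].
C[2] = C[4] = 0x9D, so P[2] = P[4].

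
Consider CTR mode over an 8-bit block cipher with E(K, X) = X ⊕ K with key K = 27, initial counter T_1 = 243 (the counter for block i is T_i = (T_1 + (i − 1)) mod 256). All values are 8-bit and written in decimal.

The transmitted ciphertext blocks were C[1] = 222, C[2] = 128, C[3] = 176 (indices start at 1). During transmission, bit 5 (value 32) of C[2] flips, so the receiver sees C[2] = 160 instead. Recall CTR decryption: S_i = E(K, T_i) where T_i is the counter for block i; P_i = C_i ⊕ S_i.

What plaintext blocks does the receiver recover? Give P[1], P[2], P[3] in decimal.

Only C[2] changed, to 160. In CTR, a change in C_i flips the same bit in P_i only; the keystream is unaffected. Decrypting the received ciphertext:
P[1]: T = 243, S = E(K, T) = 232; 222 ⊕ 232 = 54.
P[2]: T = 244, S = E(K, T) = 239; 160 ⊕ 239 = 79.
P[3]: T = 245, S = E(K, T) = 238; 176 ⊕ 238 = 94.
Blocks that differ from the original plaintext: P[2].

P[1] = 54, P[2] = 79, P[3] = 94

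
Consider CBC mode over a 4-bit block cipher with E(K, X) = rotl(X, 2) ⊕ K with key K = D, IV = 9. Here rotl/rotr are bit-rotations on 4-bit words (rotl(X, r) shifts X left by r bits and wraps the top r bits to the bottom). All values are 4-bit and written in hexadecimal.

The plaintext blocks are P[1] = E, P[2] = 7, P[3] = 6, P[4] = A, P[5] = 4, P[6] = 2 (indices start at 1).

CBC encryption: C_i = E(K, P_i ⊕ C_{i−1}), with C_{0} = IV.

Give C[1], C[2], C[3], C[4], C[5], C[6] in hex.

C[1]: P[1] ⊕ 9 = 7; E(K, 7) = 0.
C[2]: P[2] ⊕ 0 = 7; E(K, 7) = 0.
C[3]: P[3] ⊕ 0 = 6; E(K, 6) = 4.
C[4]: P[4] ⊕ 4 = E; E(K, E) = 6.
C[5]: P[5] ⊕ 6 = 2; E(K, 2) = 5.
C[6]: P[6] ⊕ 5 = 7; E(K, 7) = 0.

C[1] = 0, C[2] = 0, C[3] = 4, C[4] = 6, C[5] = 5, C[6] = 0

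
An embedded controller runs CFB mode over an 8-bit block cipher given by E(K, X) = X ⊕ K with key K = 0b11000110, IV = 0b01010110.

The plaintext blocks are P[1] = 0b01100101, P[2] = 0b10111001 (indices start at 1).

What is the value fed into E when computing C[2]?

0b11110101

CFB encryption: C_i = P_i ⊕ E(K, C_{i−1}), with C_{0} = IV.
C[1]: E(K, 0b01010110) = 0b10010000; 0b01100101 ⊕ 0b10010000 = 0b11110101.
C[2]: E(K, 0b11110101) = 0b00110011; 0b10111001 ⊕ 0b00110011 = 0b10001010.
So the input to E for block [2] is 0b11110101.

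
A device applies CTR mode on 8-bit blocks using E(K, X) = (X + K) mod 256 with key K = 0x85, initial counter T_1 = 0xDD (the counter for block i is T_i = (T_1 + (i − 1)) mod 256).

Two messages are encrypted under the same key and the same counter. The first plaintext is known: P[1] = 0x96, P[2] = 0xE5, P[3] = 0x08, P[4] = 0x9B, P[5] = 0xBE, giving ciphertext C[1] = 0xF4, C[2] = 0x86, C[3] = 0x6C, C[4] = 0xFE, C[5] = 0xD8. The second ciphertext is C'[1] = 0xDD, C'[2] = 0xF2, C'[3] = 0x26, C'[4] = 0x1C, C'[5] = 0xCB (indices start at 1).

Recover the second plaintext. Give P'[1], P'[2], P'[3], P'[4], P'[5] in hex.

In CTR with a reused counter, both messages share the same keystream S_i, so C_i ⊕ C'_i = P_i ⊕ P'_i and thus P'_i = P_i ⊕ C_i ⊕ C'_i.
P'[1]: 0x96 ⊕ 0xF4 ⊕ 0xDD = 0xBF.
P'[2]: 0xE5 ⊕ 0x86 ⊕ 0xF2 = 0x91.
P'[3]: 0x08 ⊕ 0x6C ⊕ 0x26 = 0x42.
P'[4]: 0x9B ⊕ 0xFE ⊕ 0x1C = 0x79.
P'[5]: 0xBE ⊕ 0xD8 ⊕ 0xCB = 0xAD.

P'[1] = 0xBF, P'[2] = 0x91, P'[3] = 0x42, P'[4] = 0x79, P'[5] = 0xAD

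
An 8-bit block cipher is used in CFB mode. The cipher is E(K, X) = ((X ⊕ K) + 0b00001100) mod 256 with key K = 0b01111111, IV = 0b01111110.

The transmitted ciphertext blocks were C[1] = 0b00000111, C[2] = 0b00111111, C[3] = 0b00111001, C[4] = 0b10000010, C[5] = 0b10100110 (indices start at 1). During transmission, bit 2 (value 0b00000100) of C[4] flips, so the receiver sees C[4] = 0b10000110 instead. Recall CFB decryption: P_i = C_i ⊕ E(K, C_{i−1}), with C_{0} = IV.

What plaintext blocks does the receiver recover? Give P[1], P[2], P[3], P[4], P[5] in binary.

Only C[4] changed, to 0b10000110. In CFB, a change in C_i flips the same bit in P_i and garbles P_{i+1}. Decrypting the received ciphertext:
P[1]: E(K, 0b01111110) = 0b00001101; 0b00000111 ⊕ 0b00001101 = 0b00001010.
P[2]: E(K, 0b00000111) = 0b10000100; 0b00111111 ⊕ 0b10000100 = 0b10111011.
P[3]: E(K, 0b00111111) = 0b01001100; 0b00111001 ⊕ 0b01001100 = 0b01110101.
P[4]: E(K, 0b00111001) = 0b01010010; 0b10000110 ⊕ 0b01010010 = 0b11010100.
P[5]: E(K, 0b10000110) = 0b00000101; 0b10100110 ⊕ 0b00000101 = 0b10100011.
Blocks that differ from the original plaintext: P[4], P[5].

P[1] = 0b00001010, P[2] = 0b10111011, P[3] = 0b01110101, P[4] = 0b11010100, P[5] = 0b10100011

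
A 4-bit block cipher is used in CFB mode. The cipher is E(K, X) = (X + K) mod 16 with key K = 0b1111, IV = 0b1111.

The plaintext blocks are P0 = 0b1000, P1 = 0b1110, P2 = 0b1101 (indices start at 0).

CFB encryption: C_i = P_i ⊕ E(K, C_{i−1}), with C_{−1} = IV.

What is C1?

C1 = 0b1011

C0: E(K, 0b1111) = 0b1110; 0b1000 ⊕ 0b1110 = 0b0110.
C1: E(K, 0b0110) = 0b0101; 0b1110 ⊕ 0b0101 = 0b1011.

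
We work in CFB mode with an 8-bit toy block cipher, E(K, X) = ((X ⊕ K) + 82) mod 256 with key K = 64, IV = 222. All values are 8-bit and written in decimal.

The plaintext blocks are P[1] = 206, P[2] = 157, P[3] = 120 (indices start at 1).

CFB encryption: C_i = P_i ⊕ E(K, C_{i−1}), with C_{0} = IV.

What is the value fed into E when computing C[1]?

C[1]: E(K, 222) = 240; 206 ⊕ 240 = 62.
So the input to E for block [1] is 222.

222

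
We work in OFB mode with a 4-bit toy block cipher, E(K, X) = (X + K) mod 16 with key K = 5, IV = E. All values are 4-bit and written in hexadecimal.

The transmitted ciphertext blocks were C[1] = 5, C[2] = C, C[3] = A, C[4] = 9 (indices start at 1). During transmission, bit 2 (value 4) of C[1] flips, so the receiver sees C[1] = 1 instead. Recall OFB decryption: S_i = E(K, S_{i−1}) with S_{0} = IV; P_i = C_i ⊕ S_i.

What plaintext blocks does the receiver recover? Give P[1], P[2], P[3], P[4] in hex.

Only C[1] changed, to 1. In OFB, a change in C_i flips the same bit in P_i only; the keystream is unaffected. Decrypting the received ciphertext:
P[1]: S = E(K, E) = 3; 1 ⊕ 3 = 2.
P[2]: S = E(K, 3) = 8; C ⊕ 8 = 4.
P[3]: S = E(K, 8) = D; A ⊕ D = 7.
P[4]: S = E(K, D) = 2; 9 ⊕ 2 = B.
Blocks that differ from the original plaintext: P[1].

P[1] = 2, P[2] = 4, P[3] = 7, P[4] = B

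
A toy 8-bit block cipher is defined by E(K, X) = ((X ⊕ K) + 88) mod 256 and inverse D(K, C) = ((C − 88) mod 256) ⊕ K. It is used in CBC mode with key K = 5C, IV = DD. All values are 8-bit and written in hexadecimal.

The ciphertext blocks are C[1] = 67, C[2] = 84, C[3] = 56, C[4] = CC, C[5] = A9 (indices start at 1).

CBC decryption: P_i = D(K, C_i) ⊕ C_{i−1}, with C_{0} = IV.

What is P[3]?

P[3]: D(K, 56) = 92; 92 ⊕ 84 = 16.

P[3] = 16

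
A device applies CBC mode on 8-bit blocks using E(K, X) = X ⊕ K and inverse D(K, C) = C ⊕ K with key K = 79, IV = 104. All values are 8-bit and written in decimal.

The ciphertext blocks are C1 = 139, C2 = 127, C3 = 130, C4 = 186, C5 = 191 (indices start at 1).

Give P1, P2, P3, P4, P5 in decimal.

P1 = 172, P2 = 187, P3 = 178, P4 = 119, P5 = 74

CBC decryption: P_i = D(K, C_i) ⊕ C_{i−1}, with C_{0} = IV.
P1: D(K, 139) = 196; 196 ⊕ 104 = 172.
P2: D(K, 127) = 48; 48 ⊕ 139 = 187.
P3: D(K, 130) = 205; 205 ⊕ 127 = 178.
P4: D(K, 186) = 245; 245 ⊕ 130 = 119.
P5: D(K, 191) = 240; 240 ⊕ 186 = 74.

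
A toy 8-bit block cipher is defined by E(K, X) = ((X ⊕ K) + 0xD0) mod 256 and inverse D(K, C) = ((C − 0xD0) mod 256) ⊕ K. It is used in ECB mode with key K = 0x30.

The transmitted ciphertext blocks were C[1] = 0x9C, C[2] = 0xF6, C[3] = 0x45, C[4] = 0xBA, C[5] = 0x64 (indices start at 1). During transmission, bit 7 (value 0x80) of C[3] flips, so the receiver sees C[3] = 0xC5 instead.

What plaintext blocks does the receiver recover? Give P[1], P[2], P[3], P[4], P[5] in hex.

P[1] = 0xFC, P[2] = 0x16, P[3] = 0xC5, P[4] = 0xDA, P[5] = 0xA4

ECB decryption: P_i = D(K, C_i).
Only C[3] changed, to 0xC5. In ECB, a change in C_i affects only P_i. Decrypting the received ciphertext:
P[1]: D(K, 0x9C) = 0xFC.
P[2]: D(K, 0xF6) = 0x16.
P[3]: D(K, 0xC5) = 0xC5.
P[4]: D(K, 0xBA) = 0xDA.
P[5]: D(K, 0x64) = 0xA4.
Blocks that differ from the original plaintext: P[3].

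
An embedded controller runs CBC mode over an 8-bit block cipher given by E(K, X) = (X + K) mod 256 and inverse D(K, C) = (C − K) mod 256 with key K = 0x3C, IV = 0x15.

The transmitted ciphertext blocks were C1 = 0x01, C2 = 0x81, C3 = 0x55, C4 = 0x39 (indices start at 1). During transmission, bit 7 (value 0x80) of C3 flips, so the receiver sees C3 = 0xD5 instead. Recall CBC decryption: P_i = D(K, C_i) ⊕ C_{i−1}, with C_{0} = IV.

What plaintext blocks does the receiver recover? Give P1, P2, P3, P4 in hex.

Only C3 changed, to 0xD5. In CBC, a change in C_i garbles P_i and flips the same bit in P_{i+1}. Decrypting the received ciphertext:
P1: D(K, 0x01) = 0xC5; 0xC5 ⊕ 0x15 = 0xD0.
P2: D(K, 0x81) = 0x45; 0x45 ⊕ 0x01 = 0x44.
P3: D(K, 0xD5) = 0x99; 0x99 ⊕ 0x81 = 0x18.
P4: D(K, 0x39) = 0xFD; 0xFD ⊕ 0xD5 = 0x28.
Blocks that differ from the original plaintext: P3, P4.

P1 = 0xD0, P2 = 0x44, P3 = 0x18, P4 = 0x28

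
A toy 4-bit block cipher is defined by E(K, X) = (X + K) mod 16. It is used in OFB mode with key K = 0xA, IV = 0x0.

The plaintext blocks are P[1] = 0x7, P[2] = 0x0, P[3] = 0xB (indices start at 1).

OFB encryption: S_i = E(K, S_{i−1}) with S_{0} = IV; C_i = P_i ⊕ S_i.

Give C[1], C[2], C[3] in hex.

C[1]: S = E(K, 0x0) = 0xA; 0x7 ⊕ 0xA = 0xD.
C[2]: S = E(K, 0xA) = 0x4; 0x0 ⊕ 0x4 = 0x4.
C[3]: S = E(K, 0x4) = 0xE; 0xB ⊕ 0xE = 0x5.

C[1] = 0xD, C[2] = 0x4, C[3] = 0x5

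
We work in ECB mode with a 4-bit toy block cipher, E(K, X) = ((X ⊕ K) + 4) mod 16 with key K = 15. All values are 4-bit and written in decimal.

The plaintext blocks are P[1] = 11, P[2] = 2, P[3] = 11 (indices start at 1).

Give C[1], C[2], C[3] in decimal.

C[1] = 8, C[2] = 1, C[3] = 8

ECB encryption: C_i = E(K, P_i).
C[1]: E(K, 11) = 8.
C[2]: E(K, 2) = 1.
C[3]: E(K, 11) = 8.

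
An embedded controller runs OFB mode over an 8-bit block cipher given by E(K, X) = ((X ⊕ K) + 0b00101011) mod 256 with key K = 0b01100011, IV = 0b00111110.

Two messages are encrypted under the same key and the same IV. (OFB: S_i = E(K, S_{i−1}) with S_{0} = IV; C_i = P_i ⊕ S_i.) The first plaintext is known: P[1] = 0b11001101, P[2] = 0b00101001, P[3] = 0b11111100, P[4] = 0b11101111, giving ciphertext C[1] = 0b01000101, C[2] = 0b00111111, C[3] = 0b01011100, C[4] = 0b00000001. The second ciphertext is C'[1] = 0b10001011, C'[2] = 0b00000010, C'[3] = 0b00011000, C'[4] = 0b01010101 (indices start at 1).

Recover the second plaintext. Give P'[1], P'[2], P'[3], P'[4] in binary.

In OFB with a reused IV, both messages share the same keystream S_i, so C_i ⊕ C'_i = P_i ⊕ P'_i and thus P'_i = P_i ⊕ C_i ⊕ C'_i.
P'[1]: 0b11001101 ⊕ 0b01000101 ⊕ 0b10001011 = 0b00000011.
P'[2]: 0b00101001 ⊕ 0b00111111 ⊕ 0b00000010 = 0b00010100.
P'[3]: 0b11111100 ⊕ 0b01011100 ⊕ 0b00011000 = 0b10111000.
P'[4]: 0b11101111 ⊕ 0b00000001 ⊕ 0b01010101 = 0b10111011.

P'[1] = 0b00000011, P'[2] = 0b00010100, P'[3] = 0b10111000, P'[4] = 0b10111011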